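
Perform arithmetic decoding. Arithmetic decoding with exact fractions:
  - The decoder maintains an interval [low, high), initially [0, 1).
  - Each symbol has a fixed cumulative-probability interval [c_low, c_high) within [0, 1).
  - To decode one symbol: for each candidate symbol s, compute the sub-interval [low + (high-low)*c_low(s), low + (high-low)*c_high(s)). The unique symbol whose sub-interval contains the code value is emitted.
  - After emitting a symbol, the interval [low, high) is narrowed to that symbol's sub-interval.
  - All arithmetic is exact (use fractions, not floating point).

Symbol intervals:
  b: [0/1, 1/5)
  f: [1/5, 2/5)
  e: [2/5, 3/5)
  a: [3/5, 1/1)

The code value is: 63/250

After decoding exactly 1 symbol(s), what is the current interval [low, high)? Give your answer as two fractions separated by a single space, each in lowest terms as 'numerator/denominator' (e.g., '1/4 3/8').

Answer: 1/5 2/5

Derivation:
Step 1: interval [0/1, 1/1), width = 1/1 - 0/1 = 1/1
  'b': [0/1 + 1/1*0/1, 0/1 + 1/1*1/5) = [0/1, 1/5)
  'f': [0/1 + 1/1*1/5, 0/1 + 1/1*2/5) = [1/5, 2/5) <- contains code 63/250
  'e': [0/1 + 1/1*2/5, 0/1 + 1/1*3/5) = [2/5, 3/5)
  'a': [0/1 + 1/1*3/5, 0/1 + 1/1*1/1) = [3/5, 1/1)
  emit 'f', narrow to [1/5, 2/5)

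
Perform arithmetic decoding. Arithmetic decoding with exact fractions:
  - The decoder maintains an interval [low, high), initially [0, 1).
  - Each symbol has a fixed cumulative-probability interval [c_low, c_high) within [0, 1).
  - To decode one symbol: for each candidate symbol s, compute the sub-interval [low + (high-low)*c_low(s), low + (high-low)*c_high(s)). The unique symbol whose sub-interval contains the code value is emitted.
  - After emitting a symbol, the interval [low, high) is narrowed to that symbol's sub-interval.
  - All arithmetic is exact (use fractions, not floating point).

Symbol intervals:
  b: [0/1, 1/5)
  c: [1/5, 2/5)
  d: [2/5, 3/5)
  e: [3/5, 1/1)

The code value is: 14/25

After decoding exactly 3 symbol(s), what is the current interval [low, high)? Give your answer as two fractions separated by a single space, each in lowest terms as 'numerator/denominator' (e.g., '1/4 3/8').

Answer: 69/125 71/125

Derivation:
Step 1: interval [0/1, 1/1), width = 1/1 - 0/1 = 1/1
  'b': [0/1 + 1/1*0/1, 0/1 + 1/1*1/5) = [0/1, 1/5)
  'c': [0/1 + 1/1*1/5, 0/1 + 1/1*2/5) = [1/5, 2/5)
  'd': [0/1 + 1/1*2/5, 0/1 + 1/1*3/5) = [2/5, 3/5) <- contains code 14/25
  'e': [0/1 + 1/1*3/5, 0/1 + 1/1*1/1) = [3/5, 1/1)
  emit 'd', narrow to [2/5, 3/5)
Step 2: interval [2/5, 3/5), width = 3/5 - 2/5 = 1/5
  'b': [2/5 + 1/5*0/1, 2/5 + 1/5*1/5) = [2/5, 11/25)
  'c': [2/5 + 1/5*1/5, 2/5 + 1/5*2/5) = [11/25, 12/25)
  'd': [2/5 + 1/5*2/5, 2/5 + 1/5*3/5) = [12/25, 13/25)
  'e': [2/5 + 1/5*3/5, 2/5 + 1/5*1/1) = [13/25, 3/5) <- contains code 14/25
  emit 'e', narrow to [13/25, 3/5)
Step 3: interval [13/25, 3/5), width = 3/5 - 13/25 = 2/25
  'b': [13/25 + 2/25*0/1, 13/25 + 2/25*1/5) = [13/25, 67/125)
  'c': [13/25 + 2/25*1/5, 13/25 + 2/25*2/5) = [67/125, 69/125)
  'd': [13/25 + 2/25*2/5, 13/25 + 2/25*3/5) = [69/125, 71/125) <- contains code 14/25
  'e': [13/25 + 2/25*3/5, 13/25 + 2/25*1/1) = [71/125, 3/5)
  emit 'd', narrow to [69/125, 71/125)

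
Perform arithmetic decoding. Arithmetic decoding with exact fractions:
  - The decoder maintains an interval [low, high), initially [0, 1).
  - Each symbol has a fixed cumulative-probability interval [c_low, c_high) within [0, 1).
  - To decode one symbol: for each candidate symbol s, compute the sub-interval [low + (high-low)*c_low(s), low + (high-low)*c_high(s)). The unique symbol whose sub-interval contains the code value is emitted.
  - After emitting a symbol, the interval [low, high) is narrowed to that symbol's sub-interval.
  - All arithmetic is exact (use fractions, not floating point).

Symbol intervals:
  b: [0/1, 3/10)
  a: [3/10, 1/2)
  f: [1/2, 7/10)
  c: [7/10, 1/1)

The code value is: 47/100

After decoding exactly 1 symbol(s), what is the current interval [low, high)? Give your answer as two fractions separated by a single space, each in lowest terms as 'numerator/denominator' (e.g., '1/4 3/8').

Step 1: interval [0/1, 1/1), width = 1/1 - 0/1 = 1/1
  'b': [0/1 + 1/1*0/1, 0/1 + 1/1*3/10) = [0/1, 3/10)
  'a': [0/1 + 1/1*3/10, 0/1 + 1/1*1/2) = [3/10, 1/2) <- contains code 47/100
  'f': [0/1 + 1/1*1/2, 0/1 + 1/1*7/10) = [1/2, 7/10)
  'c': [0/1 + 1/1*7/10, 0/1 + 1/1*1/1) = [7/10, 1/1)
  emit 'a', narrow to [3/10, 1/2)

Answer: 3/10 1/2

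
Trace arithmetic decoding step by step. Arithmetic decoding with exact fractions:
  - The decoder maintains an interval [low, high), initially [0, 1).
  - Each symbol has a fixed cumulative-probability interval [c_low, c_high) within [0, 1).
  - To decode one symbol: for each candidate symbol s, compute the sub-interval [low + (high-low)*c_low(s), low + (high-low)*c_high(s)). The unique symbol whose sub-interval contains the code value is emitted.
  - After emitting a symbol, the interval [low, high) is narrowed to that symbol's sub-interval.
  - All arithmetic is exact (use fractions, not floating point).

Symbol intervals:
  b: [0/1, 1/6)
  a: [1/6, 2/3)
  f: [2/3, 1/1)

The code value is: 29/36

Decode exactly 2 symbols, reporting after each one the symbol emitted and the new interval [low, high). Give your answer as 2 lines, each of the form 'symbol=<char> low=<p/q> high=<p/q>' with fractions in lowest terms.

Step 1: interval [0/1, 1/1), width = 1/1 - 0/1 = 1/1
  'b': [0/1 + 1/1*0/1, 0/1 + 1/1*1/6) = [0/1, 1/6)
  'a': [0/1 + 1/1*1/6, 0/1 + 1/1*2/3) = [1/6, 2/3)
  'f': [0/1 + 1/1*2/3, 0/1 + 1/1*1/1) = [2/3, 1/1) <- contains code 29/36
  emit 'f', narrow to [2/3, 1/1)
Step 2: interval [2/3, 1/1), width = 1/1 - 2/3 = 1/3
  'b': [2/3 + 1/3*0/1, 2/3 + 1/3*1/6) = [2/3, 13/18)
  'a': [2/3 + 1/3*1/6, 2/3 + 1/3*2/3) = [13/18, 8/9) <- contains code 29/36
  'f': [2/3 + 1/3*2/3, 2/3 + 1/3*1/1) = [8/9, 1/1)
  emit 'a', narrow to [13/18, 8/9)

Answer: symbol=f low=2/3 high=1/1
symbol=a low=13/18 high=8/9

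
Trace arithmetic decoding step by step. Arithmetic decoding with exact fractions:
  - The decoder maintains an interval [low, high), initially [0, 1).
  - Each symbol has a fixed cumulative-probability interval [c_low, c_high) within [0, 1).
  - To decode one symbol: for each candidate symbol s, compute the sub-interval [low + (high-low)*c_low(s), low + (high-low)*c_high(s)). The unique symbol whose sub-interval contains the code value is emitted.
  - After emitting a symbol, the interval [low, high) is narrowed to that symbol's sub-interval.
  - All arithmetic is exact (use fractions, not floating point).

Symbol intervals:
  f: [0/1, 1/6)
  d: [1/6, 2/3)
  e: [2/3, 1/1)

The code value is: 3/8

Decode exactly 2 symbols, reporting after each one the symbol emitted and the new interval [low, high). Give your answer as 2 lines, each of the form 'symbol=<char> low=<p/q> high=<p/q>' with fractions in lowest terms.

Step 1: interval [0/1, 1/1), width = 1/1 - 0/1 = 1/1
  'f': [0/1 + 1/1*0/1, 0/1 + 1/1*1/6) = [0/1, 1/6)
  'd': [0/1 + 1/1*1/6, 0/1 + 1/1*2/3) = [1/6, 2/3) <- contains code 3/8
  'e': [0/1 + 1/1*2/3, 0/1 + 1/1*1/1) = [2/3, 1/1)
  emit 'd', narrow to [1/6, 2/3)
Step 2: interval [1/6, 2/3), width = 2/3 - 1/6 = 1/2
  'f': [1/6 + 1/2*0/1, 1/6 + 1/2*1/6) = [1/6, 1/4)
  'd': [1/6 + 1/2*1/6, 1/6 + 1/2*2/3) = [1/4, 1/2) <- contains code 3/8
  'e': [1/6 + 1/2*2/3, 1/6 + 1/2*1/1) = [1/2, 2/3)
  emit 'd', narrow to [1/4, 1/2)

Answer: symbol=d low=1/6 high=2/3
symbol=d low=1/4 high=1/2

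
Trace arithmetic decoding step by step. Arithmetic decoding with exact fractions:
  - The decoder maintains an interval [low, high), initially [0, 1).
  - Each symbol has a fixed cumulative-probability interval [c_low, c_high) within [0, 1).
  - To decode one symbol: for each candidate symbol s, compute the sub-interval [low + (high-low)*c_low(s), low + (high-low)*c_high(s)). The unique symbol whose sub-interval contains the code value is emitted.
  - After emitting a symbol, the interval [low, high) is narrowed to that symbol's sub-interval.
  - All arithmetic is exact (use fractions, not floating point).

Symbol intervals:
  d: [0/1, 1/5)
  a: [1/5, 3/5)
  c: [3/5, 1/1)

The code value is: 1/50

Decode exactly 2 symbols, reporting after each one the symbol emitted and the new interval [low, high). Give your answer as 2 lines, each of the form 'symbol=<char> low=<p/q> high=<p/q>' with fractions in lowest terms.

Answer: symbol=d low=0/1 high=1/5
symbol=d low=0/1 high=1/25

Derivation:
Step 1: interval [0/1, 1/1), width = 1/1 - 0/1 = 1/1
  'd': [0/1 + 1/1*0/1, 0/1 + 1/1*1/5) = [0/1, 1/5) <- contains code 1/50
  'a': [0/1 + 1/1*1/5, 0/1 + 1/1*3/5) = [1/5, 3/5)
  'c': [0/1 + 1/1*3/5, 0/1 + 1/1*1/1) = [3/5, 1/1)
  emit 'd', narrow to [0/1, 1/5)
Step 2: interval [0/1, 1/5), width = 1/5 - 0/1 = 1/5
  'd': [0/1 + 1/5*0/1, 0/1 + 1/5*1/5) = [0/1, 1/25) <- contains code 1/50
  'a': [0/1 + 1/5*1/5, 0/1 + 1/5*3/5) = [1/25, 3/25)
  'c': [0/1 + 1/5*3/5, 0/1 + 1/5*1/1) = [3/25, 1/5)
  emit 'd', narrow to [0/1, 1/25)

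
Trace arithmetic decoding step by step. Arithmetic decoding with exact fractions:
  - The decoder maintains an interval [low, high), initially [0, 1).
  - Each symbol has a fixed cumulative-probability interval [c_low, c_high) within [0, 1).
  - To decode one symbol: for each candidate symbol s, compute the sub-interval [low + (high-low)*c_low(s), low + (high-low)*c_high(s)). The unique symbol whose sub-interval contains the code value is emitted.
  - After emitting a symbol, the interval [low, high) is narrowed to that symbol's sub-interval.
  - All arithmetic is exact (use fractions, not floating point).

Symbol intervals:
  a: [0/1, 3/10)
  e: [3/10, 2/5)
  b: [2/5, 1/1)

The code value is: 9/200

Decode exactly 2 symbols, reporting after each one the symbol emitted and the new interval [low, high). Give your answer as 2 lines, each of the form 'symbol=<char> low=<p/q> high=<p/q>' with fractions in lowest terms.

Answer: symbol=a low=0/1 high=3/10
symbol=a low=0/1 high=9/100

Derivation:
Step 1: interval [0/1, 1/1), width = 1/1 - 0/1 = 1/1
  'a': [0/1 + 1/1*0/1, 0/1 + 1/1*3/10) = [0/1, 3/10) <- contains code 9/200
  'e': [0/1 + 1/1*3/10, 0/1 + 1/1*2/5) = [3/10, 2/5)
  'b': [0/1 + 1/1*2/5, 0/1 + 1/1*1/1) = [2/5, 1/1)
  emit 'a', narrow to [0/1, 3/10)
Step 2: interval [0/1, 3/10), width = 3/10 - 0/1 = 3/10
  'a': [0/1 + 3/10*0/1, 0/1 + 3/10*3/10) = [0/1, 9/100) <- contains code 9/200
  'e': [0/1 + 3/10*3/10, 0/1 + 3/10*2/5) = [9/100, 3/25)
  'b': [0/1 + 3/10*2/5, 0/1 + 3/10*1/1) = [3/25, 3/10)
  emit 'a', narrow to [0/1, 9/100)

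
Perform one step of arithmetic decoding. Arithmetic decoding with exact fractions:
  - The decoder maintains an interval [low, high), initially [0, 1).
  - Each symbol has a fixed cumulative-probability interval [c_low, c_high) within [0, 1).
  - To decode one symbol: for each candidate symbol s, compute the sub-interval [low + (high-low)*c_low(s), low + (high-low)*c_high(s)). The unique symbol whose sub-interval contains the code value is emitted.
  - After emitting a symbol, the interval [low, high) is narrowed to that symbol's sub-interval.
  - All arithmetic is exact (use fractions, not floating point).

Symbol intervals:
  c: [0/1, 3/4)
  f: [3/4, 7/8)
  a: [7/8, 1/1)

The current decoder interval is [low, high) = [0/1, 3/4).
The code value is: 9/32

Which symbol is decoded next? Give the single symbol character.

Answer: c

Derivation:
Interval width = high − low = 3/4 − 0/1 = 3/4
Scaled code = (code − low) / width = (9/32 − 0/1) / 3/4 = 3/8
  c: [0/1, 3/4) ← scaled code falls here ✓
  f: [3/4, 7/8) 
  a: [7/8, 1/1) 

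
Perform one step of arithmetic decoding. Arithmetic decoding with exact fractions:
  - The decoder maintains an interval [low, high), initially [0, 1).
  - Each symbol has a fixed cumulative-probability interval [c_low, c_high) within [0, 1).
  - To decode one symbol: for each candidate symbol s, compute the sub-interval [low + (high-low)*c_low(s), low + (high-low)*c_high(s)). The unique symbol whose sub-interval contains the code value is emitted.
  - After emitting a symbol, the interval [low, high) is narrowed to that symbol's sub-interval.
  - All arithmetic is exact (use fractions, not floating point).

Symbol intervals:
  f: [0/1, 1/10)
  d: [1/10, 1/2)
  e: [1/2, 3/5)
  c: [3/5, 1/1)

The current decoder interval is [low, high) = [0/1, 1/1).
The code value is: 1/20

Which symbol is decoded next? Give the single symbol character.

Answer: f

Derivation:
Interval width = high − low = 1/1 − 0/1 = 1/1
Scaled code = (code − low) / width = (1/20 − 0/1) / 1/1 = 1/20
  f: [0/1, 1/10) ← scaled code falls here ✓
  d: [1/10, 1/2) 
  e: [1/2, 3/5) 
  c: [3/5, 1/1) 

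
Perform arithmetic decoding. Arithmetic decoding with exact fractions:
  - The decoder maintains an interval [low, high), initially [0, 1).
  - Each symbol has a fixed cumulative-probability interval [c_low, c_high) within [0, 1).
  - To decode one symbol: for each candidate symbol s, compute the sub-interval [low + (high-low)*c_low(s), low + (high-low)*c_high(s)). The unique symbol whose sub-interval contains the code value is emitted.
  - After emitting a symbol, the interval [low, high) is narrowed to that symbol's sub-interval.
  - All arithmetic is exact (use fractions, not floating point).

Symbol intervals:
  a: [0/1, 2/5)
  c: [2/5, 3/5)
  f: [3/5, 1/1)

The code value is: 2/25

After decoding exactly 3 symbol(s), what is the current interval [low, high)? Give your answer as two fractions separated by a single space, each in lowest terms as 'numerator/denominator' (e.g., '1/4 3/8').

Answer: 8/125 12/125

Derivation:
Step 1: interval [0/1, 1/1), width = 1/1 - 0/1 = 1/1
  'a': [0/1 + 1/1*0/1, 0/1 + 1/1*2/5) = [0/1, 2/5) <- contains code 2/25
  'c': [0/1 + 1/1*2/5, 0/1 + 1/1*3/5) = [2/5, 3/5)
  'f': [0/1 + 1/1*3/5, 0/1 + 1/1*1/1) = [3/5, 1/1)
  emit 'a', narrow to [0/1, 2/5)
Step 2: interval [0/1, 2/5), width = 2/5 - 0/1 = 2/5
  'a': [0/1 + 2/5*0/1, 0/1 + 2/5*2/5) = [0/1, 4/25) <- contains code 2/25
  'c': [0/1 + 2/5*2/5, 0/1 + 2/5*3/5) = [4/25, 6/25)
  'f': [0/1 + 2/5*3/5, 0/1 + 2/5*1/1) = [6/25, 2/5)
  emit 'a', narrow to [0/1, 4/25)
Step 3: interval [0/1, 4/25), width = 4/25 - 0/1 = 4/25
  'a': [0/1 + 4/25*0/1, 0/1 + 4/25*2/5) = [0/1, 8/125)
  'c': [0/1 + 4/25*2/5, 0/1 + 4/25*3/5) = [8/125, 12/125) <- contains code 2/25
  'f': [0/1 + 4/25*3/5, 0/1 + 4/25*1/1) = [12/125, 4/25)
  emit 'c', narrow to [8/125, 12/125)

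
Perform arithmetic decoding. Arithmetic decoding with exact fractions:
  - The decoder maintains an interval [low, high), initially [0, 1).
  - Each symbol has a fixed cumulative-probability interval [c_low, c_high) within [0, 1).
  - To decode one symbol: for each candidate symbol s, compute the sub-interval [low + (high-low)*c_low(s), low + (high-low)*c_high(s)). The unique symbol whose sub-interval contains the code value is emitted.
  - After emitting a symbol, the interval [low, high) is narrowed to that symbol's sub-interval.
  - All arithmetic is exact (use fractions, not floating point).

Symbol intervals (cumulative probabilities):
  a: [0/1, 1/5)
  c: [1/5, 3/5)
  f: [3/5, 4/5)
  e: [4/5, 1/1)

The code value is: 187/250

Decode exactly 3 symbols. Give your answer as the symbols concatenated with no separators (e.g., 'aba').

Answer: fff

Derivation:
Step 1: interval [0/1, 1/1), width = 1/1 - 0/1 = 1/1
  'a': [0/1 + 1/1*0/1, 0/1 + 1/1*1/5) = [0/1, 1/5)
  'c': [0/1 + 1/1*1/5, 0/1 + 1/1*3/5) = [1/5, 3/5)
  'f': [0/1 + 1/1*3/5, 0/1 + 1/1*4/5) = [3/5, 4/5) <- contains code 187/250
  'e': [0/1 + 1/1*4/5, 0/1 + 1/1*1/1) = [4/5, 1/1)
  emit 'f', narrow to [3/5, 4/5)
Step 2: interval [3/5, 4/5), width = 4/5 - 3/5 = 1/5
  'a': [3/5 + 1/5*0/1, 3/5 + 1/5*1/5) = [3/5, 16/25)
  'c': [3/5 + 1/5*1/5, 3/5 + 1/5*3/5) = [16/25, 18/25)
  'f': [3/5 + 1/5*3/5, 3/5 + 1/5*4/5) = [18/25, 19/25) <- contains code 187/250
  'e': [3/5 + 1/5*4/5, 3/5 + 1/5*1/1) = [19/25, 4/5)
  emit 'f', narrow to [18/25, 19/25)
Step 3: interval [18/25, 19/25), width = 19/25 - 18/25 = 1/25
  'a': [18/25 + 1/25*0/1, 18/25 + 1/25*1/5) = [18/25, 91/125)
  'c': [18/25 + 1/25*1/5, 18/25 + 1/25*3/5) = [91/125, 93/125)
  'f': [18/25 + 1/25*3/5, 18/25 + 1/25*4/5) = [93/125, 94/125) <- contains code 187/250
  'e': [18/25 + 1/25*4/5, 18/25 + 1/25*1/1) = [94/125, 19/25)
  emit 'f', narrow to [93/125, 94/125)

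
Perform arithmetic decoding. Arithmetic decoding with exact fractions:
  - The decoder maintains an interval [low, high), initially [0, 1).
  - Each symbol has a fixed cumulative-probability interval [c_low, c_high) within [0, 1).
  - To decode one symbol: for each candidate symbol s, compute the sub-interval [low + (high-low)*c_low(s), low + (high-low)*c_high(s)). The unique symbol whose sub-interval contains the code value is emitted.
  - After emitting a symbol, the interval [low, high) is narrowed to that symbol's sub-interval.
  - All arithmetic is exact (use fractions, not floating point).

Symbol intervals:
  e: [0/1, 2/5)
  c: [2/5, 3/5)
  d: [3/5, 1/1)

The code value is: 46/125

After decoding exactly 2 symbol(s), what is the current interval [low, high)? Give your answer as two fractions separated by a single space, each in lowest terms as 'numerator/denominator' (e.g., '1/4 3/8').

Step 1: interval [0/1, 1/1), width = 1/1 - 0/1 = 1/1
  'e': [0/1 + 1/1*0/1, 0/1 + 1/1*2/5) = [0/1, 2/5) <- contains code 46/125
  'c': [0/1 + 1/1*2/5, 0/1 + 1/1*3/5) = [2/5, 3/5)
  'd': [0/1 + 1/1*3/5, 0/1 + 1/1*1/1) = [3/5, 1/1)
  emit 'e', narrow to [0/1, 2/5)
Step 2: interval [0/1, 2/5), width = 2/5 - 0/1 = 2/5
  'e': [0/1 + 2/5*0/1, 0/1 + 2/5*2/5) = [0/1, 4/25)
  'c': [0/1 + 2/5*2/5, 0/1 + 2/5*3/5) = [4/25, 6/25)
  'd': [0/1 + 2/5*3/5, 0/1 + 2/5*1/1) = [6/25, 2/5) <- contains code 46/125
  emit 'd', narrow to [6/25, 2/5)

Answer: 6/25 2/5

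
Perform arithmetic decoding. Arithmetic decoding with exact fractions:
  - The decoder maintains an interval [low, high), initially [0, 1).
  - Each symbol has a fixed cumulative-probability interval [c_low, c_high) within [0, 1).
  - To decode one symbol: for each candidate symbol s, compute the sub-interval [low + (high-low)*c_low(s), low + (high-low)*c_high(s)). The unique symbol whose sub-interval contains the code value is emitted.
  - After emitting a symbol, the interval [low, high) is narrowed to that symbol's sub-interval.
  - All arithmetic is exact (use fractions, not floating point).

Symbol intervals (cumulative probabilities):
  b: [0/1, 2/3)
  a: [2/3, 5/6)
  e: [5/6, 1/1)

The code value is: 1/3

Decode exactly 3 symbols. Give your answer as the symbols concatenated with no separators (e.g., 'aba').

Answer: bba

Derivation:
Step 1: interval [0/1, 1/1), width = 1/1 - 0/1 = 1/1
  'b': [0/1 + 1/1*0/1, 0/1 + 1/1*2/3) = [0/1, 2/3) <- contains code 1/3
  'a': [0/1 + 1/1*2/3, 0/1 + 1/1*5/6) = [2/3, 5/6)
  'e': [0/1 + 1/1*5/6, 0/1 + 1/1*1/1) = [5/6, 1/1)
  emit 'b', narrow to [0/1, 2/3)
Step 2: interval [0/1, 2/3), width = 2/3 - 0/1 = 2/3
  'b': [0/1 + 2/3*0/1, 0/1 + 2/3*2/3) = [0/1, 4/9) <- contains code 1/3
  'a': [0/1 + 2/3*2/3, 0/1 + 2/3*5/6) = [4/9, 5/9)
  'e': [0/1 + 2/3*5/6, 0/1 + 2/3*1/1) = [5/9, 2/3)
  emit 'b', narrow to [0/1, 4/9)
Step 3: interval [0/1, 4/9), width = 4/9 - 0/1 = 4/9
  'b': [0/1 + 4/9*0/1, 0/1 + 4/9*2/3) = [0/1, 8/27)
  'a': [0/1 + 4/9*2/3, 0/1 + 4/9*5/6) = [8/27, 10/27) <- contains code 1/3
  'e': [0/1 + 4/9*5/6, 0/1 + 4/9*1/1) = [10/27, 4/9)
  emit 'a', narrow to [8/27, 10/27)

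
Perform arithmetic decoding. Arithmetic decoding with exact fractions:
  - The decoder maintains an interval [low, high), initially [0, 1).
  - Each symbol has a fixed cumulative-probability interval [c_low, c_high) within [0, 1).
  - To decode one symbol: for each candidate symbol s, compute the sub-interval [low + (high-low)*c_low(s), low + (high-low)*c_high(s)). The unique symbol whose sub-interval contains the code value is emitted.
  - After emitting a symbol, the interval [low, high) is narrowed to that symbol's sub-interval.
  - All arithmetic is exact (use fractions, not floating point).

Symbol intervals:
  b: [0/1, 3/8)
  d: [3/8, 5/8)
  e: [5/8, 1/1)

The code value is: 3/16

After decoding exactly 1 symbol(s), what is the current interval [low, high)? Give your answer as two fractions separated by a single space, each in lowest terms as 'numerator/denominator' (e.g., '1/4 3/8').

Step 1: interval [0/1, 1/1), width = 1/1 - 0/1 = 1/1
  'b': [0/1 + 1/1*0/1, 0/1 + 1/1*3/8) = [0/1, 3/8) <- contains code 3/16
  'd': [0/1 + 1/1*3/8, 0/1 + 1/1*5/8) = [3/8, 5/8)
  'e': [0/1 + 1/1*5/8, 0/1 + 1/1*1/1) = [5/8, 1/1)
  emit 'b', narrow to [0/1, 3/8)

Answer: 0/1 3/8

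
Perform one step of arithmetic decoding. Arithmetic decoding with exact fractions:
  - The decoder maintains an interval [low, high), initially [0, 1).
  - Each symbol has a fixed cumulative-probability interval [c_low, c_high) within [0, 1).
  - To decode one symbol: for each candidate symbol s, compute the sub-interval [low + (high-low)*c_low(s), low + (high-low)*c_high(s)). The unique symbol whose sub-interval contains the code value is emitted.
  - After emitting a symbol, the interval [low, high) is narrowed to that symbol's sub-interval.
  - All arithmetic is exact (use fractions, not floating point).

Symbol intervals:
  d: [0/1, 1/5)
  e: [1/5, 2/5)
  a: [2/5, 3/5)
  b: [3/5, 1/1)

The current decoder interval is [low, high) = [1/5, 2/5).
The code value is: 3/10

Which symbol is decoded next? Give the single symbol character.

Answer: a

Derivation:
Interval width = high − low = 2/5 − 1/5 = 1/5
Scaled code = (code − low) / width = (3/10 − 1/5) / 1/5 = 1/2
  d: [0/1, 1/5) 
  e: [1/5, 2/5) 
  a: [2/5, 3/5) ← scaled code falls here ✓
  b: [3/5, 1/1) 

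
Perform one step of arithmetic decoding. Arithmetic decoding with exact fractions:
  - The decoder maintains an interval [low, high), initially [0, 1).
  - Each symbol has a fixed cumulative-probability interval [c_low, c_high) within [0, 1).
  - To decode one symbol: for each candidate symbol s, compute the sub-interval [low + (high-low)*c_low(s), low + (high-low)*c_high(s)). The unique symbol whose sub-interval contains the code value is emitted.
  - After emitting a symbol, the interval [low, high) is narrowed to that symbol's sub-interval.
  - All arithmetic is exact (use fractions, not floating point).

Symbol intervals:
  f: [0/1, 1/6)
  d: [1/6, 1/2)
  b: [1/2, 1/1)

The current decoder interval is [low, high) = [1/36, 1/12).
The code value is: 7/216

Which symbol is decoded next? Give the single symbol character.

Answer: f

Derivation:
Interval width = high − low = 1/12 − 1/36 = 1/18
Scaled code = (code − low) / width = (7/216 − 1/36) / 1/18 = 1/12
  f: [0/1, 1/6) ← scaled code falls here ✓
  d: [1/6, 1/2) 
  b: [1/2, 1/1) 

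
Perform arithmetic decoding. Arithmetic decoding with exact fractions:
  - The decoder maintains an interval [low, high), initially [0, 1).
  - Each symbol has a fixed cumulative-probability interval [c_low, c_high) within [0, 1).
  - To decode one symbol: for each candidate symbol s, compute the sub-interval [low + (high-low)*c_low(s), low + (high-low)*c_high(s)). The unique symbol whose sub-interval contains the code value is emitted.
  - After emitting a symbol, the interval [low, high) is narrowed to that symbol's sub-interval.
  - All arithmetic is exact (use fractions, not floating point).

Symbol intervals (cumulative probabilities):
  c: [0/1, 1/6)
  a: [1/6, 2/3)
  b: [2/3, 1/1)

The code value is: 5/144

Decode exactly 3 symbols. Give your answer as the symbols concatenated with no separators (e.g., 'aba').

Step 1: interval [0/1, 1/1), width = 1/1 - 0/1 = 1/1
  'c': [0/1 + 1/1*0/1, 0/1 + 1/1*1/6) = [0/1, 1/6) <- contains code 5/144
  'a': [0/1 + 1/1*1/6, 0/1 + 1/1*2/3) = [1/6, 2/3)
  'b': [0/1 + 1/1*2/3, 0/1 + 1/1*1/1) = [2/3, 1/1)
  emit 'c', narrow to [0/1, 1/6)
Step 2: interval [0/1, 1/6), width = 1/6 - 0/1 = 1/6
  'c': [0/1 + 1/6*0/1, 0/1 + 1/6*1/6) = [0/1, 1/36)
  'a': [0/1 + 1/6*1/6, 0/1 + 1/6*2/3) = [1/36, 1/9) <- contains code 5/144
  'b': [0/1 + 1/6*2/3, 0/1 + 1/6*1/1) = [1/9, 1/6)
  emit 'a', narrow to [1/36, 1/9)
Step 3: interval [1/36, 1/9), width = 1/9 - 1/36 = 1/12
  'c': [1/36 + 1/12*0/1, 1/36 + 1/12*1/6) = [1/36, 1/24) <- contains code 5/144
  'a': [1/36 + 1/12*1/6, 1/36 + 1/12*2/3) = [1/24, 1/12)
  'b': [1/36 + 1/12*2/3, 1/36 + 1/12*1/1) = [1/12, 1/9)
  emit 'c', narrow to [1/36, 1/24)

Answer: cac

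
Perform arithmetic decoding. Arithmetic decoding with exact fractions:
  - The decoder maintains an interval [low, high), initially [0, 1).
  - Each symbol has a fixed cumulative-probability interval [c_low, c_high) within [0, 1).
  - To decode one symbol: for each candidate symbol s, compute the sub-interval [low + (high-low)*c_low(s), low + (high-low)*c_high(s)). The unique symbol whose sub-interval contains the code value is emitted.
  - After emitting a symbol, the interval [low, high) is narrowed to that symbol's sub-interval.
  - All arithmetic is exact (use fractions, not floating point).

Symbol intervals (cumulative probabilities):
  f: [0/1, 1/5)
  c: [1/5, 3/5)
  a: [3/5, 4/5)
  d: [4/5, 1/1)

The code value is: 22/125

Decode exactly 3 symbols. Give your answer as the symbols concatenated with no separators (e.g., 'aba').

Step 1: interval [0/1, 1/1), width = 1/1 - 0/1 = 1/1
  'f': [0/1 + 1/1*0/1, 0/1 + 1/1*1/5) = [0/1, 1/5) <- contains code 22/125
  'c': [0/1 + 1/1*1/5, 0/1 + 1/1*3/5) = [1/5, 3/5)
  'a': [0/1 + 1/1*3/5, 0/1 + 1/1*4/5) = [3/5, 4/5)
  'd': [0/1 + 1/1*4/5, 0/1 + 1/1*1/1) = [4/5, 1/1)
  emit 'f', narrow to [0/1, 1/5)
Step 2: interval [0/1, 1/5), width = 1/5 - 0/1 = 1/5
  'f': [0/1 + 1/5*0/1, 0/1 + 1/5*1/5) = [0/1, 1/25)
  'c': [0/1 + 1/5*1/5, 0/1 + 1/5*3/5) = [1/25, 3/25)
  'a': [0/1 + 1/5*3/5, 0/1 + 1/5*4/5) = [3/25, 4/25)
  'd': [0/1 + 1/5*4/5, 0/1 + 1/5*1/1) = [4/25, 1/5) <- contains code 22/125
  emit 'd', narrow to [4/25, 1/5)
Step 3: interval [4/25, 1/5), width = 1/5 - 4/25 = 1/25
  'f': [4/25 + 1/25*0/1, 4/25 + 1/25*1/5) = [4/25, 21/125)
  'c': [4/25 + 1/25*1/5, 4/25 + 1/25*3/5) = [21/125, 23/125) <- contains code 22/125
  'a': [4/25 + 1/25*3/5, 4/25 + 1/25*4/5) = [23/125, 24/125)
  'd': [4/25 + 1/25*4/5, 4/25 + 1/25*1/1) = [24/125, 1/5)
  emit 'c', narrow to [21/125, 23/125)

Answer: fdc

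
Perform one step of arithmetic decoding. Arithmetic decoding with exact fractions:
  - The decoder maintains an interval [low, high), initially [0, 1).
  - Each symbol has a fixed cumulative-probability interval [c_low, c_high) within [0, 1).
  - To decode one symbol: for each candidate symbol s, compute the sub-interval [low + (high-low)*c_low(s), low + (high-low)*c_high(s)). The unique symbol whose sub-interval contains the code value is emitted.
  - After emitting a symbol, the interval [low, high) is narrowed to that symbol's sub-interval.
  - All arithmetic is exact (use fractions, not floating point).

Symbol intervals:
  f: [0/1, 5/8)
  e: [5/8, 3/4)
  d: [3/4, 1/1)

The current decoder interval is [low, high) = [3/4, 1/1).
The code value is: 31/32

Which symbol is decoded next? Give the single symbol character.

Answer: d

Derivation:
Interval width = high − low = 1/1 − 3/4 = 1/4
Scaled code = (code − low) / width = (31/32 − 3/4) / 1/4 = 7/8
  f: [0/1, 5/8) 
  e: [5/8, 3/4) 
  d: [3/4, 1/1) ← scaled code falls here ✓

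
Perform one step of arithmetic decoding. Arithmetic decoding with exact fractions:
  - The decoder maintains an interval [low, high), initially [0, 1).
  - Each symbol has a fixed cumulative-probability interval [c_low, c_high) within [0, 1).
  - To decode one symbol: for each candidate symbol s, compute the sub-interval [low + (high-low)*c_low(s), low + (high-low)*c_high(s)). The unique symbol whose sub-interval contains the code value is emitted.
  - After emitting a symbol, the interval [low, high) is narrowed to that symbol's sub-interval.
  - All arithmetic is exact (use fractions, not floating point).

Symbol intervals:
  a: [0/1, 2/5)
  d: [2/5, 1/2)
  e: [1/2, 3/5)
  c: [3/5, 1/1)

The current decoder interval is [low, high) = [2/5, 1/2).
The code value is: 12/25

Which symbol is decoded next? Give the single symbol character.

Answer: c

Derivation:
Interval width = high − low = 1/2 − 2/5 = 1/10
Scaled code = (code − low) / width = (12/25 − 2/5) / 1/10 = 4/5
  a: [0/1, 2/5) 
  d: [2/5, 1/2) 
  e: [1/2, 3/5) 
  c: [3/5, 1/1) ← scaled code falls here ✓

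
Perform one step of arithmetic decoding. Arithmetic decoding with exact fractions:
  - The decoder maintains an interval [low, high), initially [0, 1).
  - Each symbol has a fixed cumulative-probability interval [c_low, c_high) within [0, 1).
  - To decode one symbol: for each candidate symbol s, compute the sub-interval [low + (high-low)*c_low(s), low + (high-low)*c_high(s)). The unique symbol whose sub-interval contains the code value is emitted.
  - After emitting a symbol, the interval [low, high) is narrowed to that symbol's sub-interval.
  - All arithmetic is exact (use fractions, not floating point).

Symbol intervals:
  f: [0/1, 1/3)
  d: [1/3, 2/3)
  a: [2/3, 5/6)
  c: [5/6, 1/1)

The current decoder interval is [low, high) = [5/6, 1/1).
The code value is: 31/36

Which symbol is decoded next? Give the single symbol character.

Interval width = high − low = 1/1 − 5/6 = 1/6
Scaled code = (code − low) / width = (31/36 − 5/6) / 1/6 = 1/6
  f: [0/1, 1/3) ← scaled code falls here ✓
  d: [1/3, 2/3) 
  a: [2/3, 5/6) 
  c: [5/6, 1/1) 

Answer: f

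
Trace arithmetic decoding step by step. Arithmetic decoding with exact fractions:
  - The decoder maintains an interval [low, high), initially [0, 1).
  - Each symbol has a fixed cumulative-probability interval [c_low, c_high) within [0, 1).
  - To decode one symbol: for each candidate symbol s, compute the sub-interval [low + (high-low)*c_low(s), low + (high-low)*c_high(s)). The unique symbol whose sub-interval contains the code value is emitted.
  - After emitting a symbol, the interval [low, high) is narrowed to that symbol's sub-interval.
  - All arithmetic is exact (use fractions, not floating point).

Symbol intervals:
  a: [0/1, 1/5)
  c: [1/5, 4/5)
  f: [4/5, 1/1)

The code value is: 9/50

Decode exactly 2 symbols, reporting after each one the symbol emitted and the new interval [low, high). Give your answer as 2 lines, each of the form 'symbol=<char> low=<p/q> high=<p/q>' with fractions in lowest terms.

Answer: symbol=a low=0/1 high=1/5
symbol=f low=4/25 high=1/5

Derivation:
Step 1: interval [0/1, 1/1), width = 1/1 - 0/1 = 1/1
  'a': [0/1 + 1/1*0/1, 0/1 + 1/1*1/5) = [0/1, 1/5) <- contains code 9/50
  'c': [0/1 + 1/1*1/5, 0/1 + 1/1*4/5) = [1/5, 4/5)
  'f': [0/1 + 1/1*4/5, 0/1 + 1/1*1/1) = [4/5, 1/1)
  emit 'a', narrow to [0/1, 1/5)
Step 2: interval [0/1, 1/5), width = 1/5 - 0/1 = 1/5
  'a': [0/1 + 1/5*0/1, 0/1 + 1/5*1/5) = [0/1, 1/25)
  'c': [0/1 + 1/5*1/5, 0/1 + 1/5*4/5) = [1/25, 4/25)
  'f': [0/1 + 1/5*4/5, 0/1 + 1/5*1/1) = [4/25, 1/5) <- contains code 9/50
  emit 'f', narrow to [4/25, 1/5)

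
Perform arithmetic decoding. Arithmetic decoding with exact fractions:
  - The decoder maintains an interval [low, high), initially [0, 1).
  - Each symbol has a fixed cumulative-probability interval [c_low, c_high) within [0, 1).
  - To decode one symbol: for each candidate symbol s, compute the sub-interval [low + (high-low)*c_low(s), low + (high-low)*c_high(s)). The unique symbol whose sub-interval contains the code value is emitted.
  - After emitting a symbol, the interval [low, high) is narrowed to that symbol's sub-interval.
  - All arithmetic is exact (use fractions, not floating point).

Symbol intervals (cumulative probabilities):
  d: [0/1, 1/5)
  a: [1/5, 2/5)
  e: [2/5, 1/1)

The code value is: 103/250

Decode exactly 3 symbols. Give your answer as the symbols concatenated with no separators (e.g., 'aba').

Answer: edd

Derivation:
Step 1: interval [0/1, 1/1), width = 1/1 - 0/1 = 1/1
  'd': [0/1 + 1/1*0/1, 0/1 + 1/1*1/5) = [0/1, 1/5)
  'a': [0/1 + 1/1*1/5, 0/1 + 1/1*2/5) = [1/5, 2/5)
  'e': [0/1 + 1/1*2/5, 0/1 + 1/1*1/1) = [2/5, 1/1) <- contains code 103/250
  emit 'e', narrow to [2/5, 1/1)
Step 2: interval [2/5, 1/1), width = 1/1 - 2/5 = 3/5
  'd': [2/5 + 3/5*0/1, 2/5 + 3/5*1/5) = [2/5, 13/25) <- contains code 103/250
  'a': [2/5 + 3/5*1/5, 2/5 + 3/5*2/5) = [13/25, 16/25)
  'e': [2/5 + 3/5*2/5, 2/5 + 3/5*1/1) = [16/25, 1/1)
  emit 'd', narrow to [2/5, 13/25)
Step 3: interval [2/5, 13/25), width = 13/25 - 2/5 = 3/25
  'd': [2/5 + 3/25*0/1, 2/5 + 3/25*1/5) = [2/5, 53/125) <- contains code 103/250
  'a': [2/5 + 3/25*1/5, 2/5 + 3/25*2/5) = [53/125, 56/125)
  'e': [2/5 + 3/25*2/5, 2/5 + 3/25*1/1) = [56/125, 13/25)
  emit 'd', narrow to [2/5, 53/125)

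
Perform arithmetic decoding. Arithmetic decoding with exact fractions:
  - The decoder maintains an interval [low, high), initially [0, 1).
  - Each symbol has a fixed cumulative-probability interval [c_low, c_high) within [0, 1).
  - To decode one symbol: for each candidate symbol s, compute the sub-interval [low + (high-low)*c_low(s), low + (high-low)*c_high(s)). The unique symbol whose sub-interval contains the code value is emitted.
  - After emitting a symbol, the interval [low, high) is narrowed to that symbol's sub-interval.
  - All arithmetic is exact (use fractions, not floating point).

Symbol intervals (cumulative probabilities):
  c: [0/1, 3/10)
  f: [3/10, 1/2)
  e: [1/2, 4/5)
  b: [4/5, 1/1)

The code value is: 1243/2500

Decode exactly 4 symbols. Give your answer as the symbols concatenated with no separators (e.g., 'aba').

Answer: fbbe

Derivation:
Step 1: interval [0/1, 1/1), width = 1/1 - 0/1 = 1/1
  'c': [0/1 + 1/1*0/1, 0/1 + 1/1*3/10) = [0/1, 3/10)
  'f': [0/1 + 1/1*3/10, 0/1 + 1/1*1/2) = [3/10, 1/2) <- contains code 1243/2500
  'e': [0/1 + 1/1*1/2, 0/1 + 1/1*4/5) = [1/2, 4/5)
  'b': [0/1 + 1/1*4/5, 0/1 + 1/1*1/1) = [4/5, 1/1)
  emit 'f', narrow to [3/10, 1/2)
Step 2: interval [3/10, 1/2), width = 1/2 - 3/10 = 1/5
  'c': [3/10 + 1/5*0/1, 3/10 + 1/5*3/10) = [3/10, 9/25)
  'f': [3/10 + 1/5*3/10, 3/10 + 1/5*1/2) = [9/25, 2/5)
  'e': [3/10 + 1/5*1/2, 3/10 + 1/5*4/5) = [2/5, 23/50)
  'b': [3/10 + 1/5*4/5, 3/10 + 1/5*1/1) = [23/50, 1/2) <- contains code 1243/2500
  emit 'b', narrow to [23/50, 1/2)
Step 3: interval [23/50, 1/2), width = 1/2 - 23/50 = 1/25
  'c': [23/50 + 1/25*0/1, 23/50 + 1/25*3/10) = [23/50, 59/125)
  'f': [23/50 + 1/25*3/10, 23/50 + 1/25*1/2) = [59/125, 12/25)
  'e': [23/50 + 1/25*1/2, 23/50 + 1/25*4/5) = [12/25, 123/250)
  'b': [23/50 + 1/25*4/5, 23/50 + 1/25*1/1) = [123/250, 1/2) <- contains code 1243/2500
  emit 'b', narrow to [123/250, 1/2)
Step 4: interval [123/250, 1/2), width = 1/2 - 123/250 = 1/125
  'c': [123/250 + 1/125*0/1, 123/250 + 1/125*3/10) = [123/250, 309/625)
  'f': [123/250 + 1/125*3/10, 123/250 + 1/125*1/2) = [309/625, 62/125)
  'e': [123/250 + 1/125*1/2, 123/250 + 1/125*4/5) = [62/125, 623/1250) <- contains code 1243/2500
  'b': [123/250 + 1/125*4/5, 123/250 + 1/125*1/1) = [623/1250, 1/2)
  emit 'e', narrow to [62/125, 623/1250)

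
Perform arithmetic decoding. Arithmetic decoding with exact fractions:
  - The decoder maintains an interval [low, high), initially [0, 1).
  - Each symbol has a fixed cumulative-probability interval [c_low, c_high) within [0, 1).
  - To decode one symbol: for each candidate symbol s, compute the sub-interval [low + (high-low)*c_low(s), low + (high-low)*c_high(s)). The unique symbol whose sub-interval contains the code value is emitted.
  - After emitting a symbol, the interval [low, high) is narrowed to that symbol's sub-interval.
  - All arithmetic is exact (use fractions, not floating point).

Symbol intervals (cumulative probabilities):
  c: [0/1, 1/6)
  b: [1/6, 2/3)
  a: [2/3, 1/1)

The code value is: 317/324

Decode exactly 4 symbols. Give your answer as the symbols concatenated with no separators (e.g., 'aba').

Answer: aaab

Derivation:
Step 1: interval [0/1, 1/1), width = 1/1 - 0/1 = 1/1
  'c': [0/1 + 1/1*0/1, 0/1 + 1/1*1/6) = [0/1, 1/6)
  'b': [0/1 + 1/1*1/6, 0/1 + 1/1*2/3) = [1/6, 2/3)
  'a': [0/1 + 1/1*2/3, 0/1 + 1/1*1/1) = [2/3, 1/1) <- contains code 317/324
  emit 'a', narrow to [2/3, 1/1)
Step 2: interval [2/3, 1/1), width = 1/1 - 2/3 = 1/3
  'c': [2/3 + 1/3*0/1, 2/3 + 1/3*1/6) = [2/3, 13/18)
  'b': [2/3 + 1/3*1/6, 2/3 + 1/3*2/3) = [13/18, 8/9)
  'a': [2/3 + 1/3*2/3, 2/3 + 1/3*1/1) = [8/9, 1/1) <- contains code 317/324
  emit 'a', narrow to [8/9, 1/1)
Step 3: interval [8/9, 1/1), width = 1/1 - 8/9 = 1/9
  'c': [8/9 + 1/9*0/1, 8/9 + 1/9*1/6) = [8/9, 49/54)
  'b': [8/9 + 1/9*1/6, 8/9 + 1/9*2/3) = [49/54, 26/27)
  'a': [8/9 + 1/9*2/3, 8/9 + 1/9*1/1) = [26/27, 1/1) <- contains code 317/324
  emit 'a', narrow to [26/27, 1/1)
Step 4: interval [26/27, 1/1), width = 1/1 - 26/27 = 1/27
  'c': [26/27 + 1/27*0/1, 26/27 + 1/27*1/6) = [26/27, 157/162)
  'b': [26/27 + 1/27*1/6, 26/27 + 1/27*2/3) = [157/162, 80/81) <- contains code 317/324
  'a': [26/27 + 1/27*2/3, 26/27 + 1/27*1/1) = [80/81, 1/1)
  emit 'b', narrow to [157/162, 80/81)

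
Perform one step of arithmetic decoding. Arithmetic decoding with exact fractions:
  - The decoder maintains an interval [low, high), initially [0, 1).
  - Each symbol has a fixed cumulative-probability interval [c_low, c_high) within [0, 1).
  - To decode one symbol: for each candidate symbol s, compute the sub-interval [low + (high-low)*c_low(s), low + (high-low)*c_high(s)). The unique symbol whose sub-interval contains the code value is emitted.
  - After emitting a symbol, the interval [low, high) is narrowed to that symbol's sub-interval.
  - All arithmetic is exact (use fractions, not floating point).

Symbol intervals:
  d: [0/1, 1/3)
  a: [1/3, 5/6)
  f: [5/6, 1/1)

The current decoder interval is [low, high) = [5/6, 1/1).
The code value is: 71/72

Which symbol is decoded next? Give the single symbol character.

Interval width = high − low = 1/1 − 5/6 = 1/6
Scaled code = (code − low) / width = (71/72 − 5/6) / 1/6 = 11/12
  d: [0/1, 1/3) 
  a: [1/3, 5/6) 
  f: [5/6, 1/1) ← scaled code falls here ✓

Answer: f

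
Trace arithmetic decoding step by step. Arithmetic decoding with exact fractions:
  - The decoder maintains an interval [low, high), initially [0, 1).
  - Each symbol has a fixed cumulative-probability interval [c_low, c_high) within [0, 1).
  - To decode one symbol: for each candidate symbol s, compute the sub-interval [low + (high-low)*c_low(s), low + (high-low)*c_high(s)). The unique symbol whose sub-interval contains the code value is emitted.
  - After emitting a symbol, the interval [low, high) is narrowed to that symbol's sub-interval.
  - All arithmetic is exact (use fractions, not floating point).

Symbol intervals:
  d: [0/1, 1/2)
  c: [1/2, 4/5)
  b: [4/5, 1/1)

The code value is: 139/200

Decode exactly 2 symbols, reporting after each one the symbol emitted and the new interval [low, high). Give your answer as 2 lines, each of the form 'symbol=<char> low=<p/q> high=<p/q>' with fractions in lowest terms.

Answer: symbol=c low=1/2 high=4/5
symbol=c low=13/20 high=37/50

Derivation:
Step 1: interval [0/1, 1/1), width = 1/1 - 0/1 = 1/1
  'd': [0/1 + 1/1*0/1, 0/1 + 1/1*1/2) = [0/1, 1/2)
  'c': [0/1 + 1/1*1/2, 0/1 + 1/1*4/5) = [1/2, 4/5) <- contains code 139/200
  'b': [0/1 + 1/1*4/5, 0/1 + 1/1*1/1) = [4/5, 1/1)
  emit 'c', narrow to [1/2, 4/5)
Step 2: interval [1/2, 4/5), width = 4/5 - 1/2 = 3/10
  'd': [1/2 + 3/10*0/1, 1/2 + 3/10*1/2) = [1/2, 13/20)
  'c': [1/2 + 3/10*1/2, 1/2 + 3/10*4/5) = [13/20, 37/50) <- contains code 139/200
  'b': [1/2 + 3/10*4/5, 1/2 + 3/10*1/1) = [37/50, 4/5)
  emit 'c', narrow to [13/20, 37/50)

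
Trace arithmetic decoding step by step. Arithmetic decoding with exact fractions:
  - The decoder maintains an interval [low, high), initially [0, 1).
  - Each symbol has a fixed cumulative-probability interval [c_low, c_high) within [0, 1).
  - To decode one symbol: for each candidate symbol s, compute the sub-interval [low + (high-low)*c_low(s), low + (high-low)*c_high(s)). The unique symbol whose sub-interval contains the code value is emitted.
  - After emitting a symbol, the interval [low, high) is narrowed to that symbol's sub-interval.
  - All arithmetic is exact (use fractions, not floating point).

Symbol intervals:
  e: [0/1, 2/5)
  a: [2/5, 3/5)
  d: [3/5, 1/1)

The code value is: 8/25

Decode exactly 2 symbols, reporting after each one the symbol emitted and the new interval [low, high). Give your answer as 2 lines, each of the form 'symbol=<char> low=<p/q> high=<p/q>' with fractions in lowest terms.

Answer: symbol=e low=0/1 high=2/5
symbol=d low=6/25 high=2/5

Derivation:
Step 1: interval [0/1, 1/1), width = 1/1 - 0/1 = 1/1
  'e': [0/1 + 1/1*0/1, 0/1 + 1/1*2/5) = [0/1, 2/5) <- contains code 8/25
  'a': [0/1 + 1/1*2/5, 0/1 + 1/1*3/5) = [2/5, 3/5)
  'd': [0/1 + 1/1*3/5, 0/1 + 1/1*1/1) = [3/5, 1/1)
  emit 'e', narrow to [0/1, 2/5)
Step 2: interval [0/1, 2/5), width = 2/5 - 0/1 = 2/5
  'e': [0/1 + 2/5*0/1, 0/1 + 2/5*2/5) = [0/1, 4/25)
  'a': [0/1 + 2/5*2/5, 0/1 + 2/5*3/5) = [4/25, 6/25)
  'd': [0/1 + 2/5*3/5, 0/1 + 2/5*1/1) = [6/25, 2/5) <- contains code 8/25
  emit 'd', narrow to [6/25, 2/5)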